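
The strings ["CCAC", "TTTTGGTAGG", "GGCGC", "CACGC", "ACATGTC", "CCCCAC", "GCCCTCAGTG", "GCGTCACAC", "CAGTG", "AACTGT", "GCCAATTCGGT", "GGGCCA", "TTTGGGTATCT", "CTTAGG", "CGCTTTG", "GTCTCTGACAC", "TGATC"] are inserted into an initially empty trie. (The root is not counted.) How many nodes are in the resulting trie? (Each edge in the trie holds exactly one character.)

Insert word by word; a character creates a node only if that edge doesn't already exist:
  "CCAC" → 4 new (C, C, A, C)
  "TTTTGGTAGG" → 10 new (T, T, T, T, G, G, T, A, G, G)
  "GGCGC" → 5 new (G, G, C, G, C)
  "CACGC" → prefix "C" already present; 4 new (A, C, G, C)
  "ACATGTC" → 7 new (A, C, A, T, G, T, C)
  "CCCCAC" → prefix "CC" already present; 4 new (C, C, A, C)
  "GCCCTCAGTG" → prefix "G" already present; 9 new (C, C, C, T, C, A, G, T, G)
  "GCGTCACAC" → prefix "GC" already present; 7 new (G, T, C, A, C, A, C)
  "CAGTG" → prefix "CA" already present; 3 new (G, T, G)
  "AACTGT" → prefix "A" already present; 5 new (A, C, T, G, T)
  "GCCAATTCGGT" → prefix "GCC" already present; 8 new (A, A, T, T, C, G, G, T)
  "GGGCCA" → prefix "GG" already present; 4 new (G, C, C, A)
  "TTTGGGTATCT" → prefix "TTT" already present; 8 new (G, G, G, T, A, T, C, T)
  "CTTAGG" → prefix "C" already present; 5 new (T, T, A, G, G)
  "CGCTTTG" → prefix "C" already present; 6 new (G, C, T, T, T, G)
  "GTCTCTGACAC" → prefix "G" already present; 10 new (T, C, T, C, T, G, A, C, A, C)
  "TGATC" → prefix "T" already present; 4 new (G, A, T, C)
Total nodes = 4 + 10 + 5 + 4 + 7 + 4 + 9 + 7 + 3 + 5 + 8 + 4 + 8 + 5 + 6 + 10 + 4 = 103

103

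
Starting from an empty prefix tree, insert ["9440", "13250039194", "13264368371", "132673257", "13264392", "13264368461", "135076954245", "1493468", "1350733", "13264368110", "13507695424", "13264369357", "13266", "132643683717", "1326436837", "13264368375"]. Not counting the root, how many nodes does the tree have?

Trace insertions, counting only characters that open a new branch:
  "9440" → 4 new (9, 4, 4, 0)
  "13250039194" → 11 new (1, 3, 2, 5, 0, 0, 3, 9, 1, 9, 4)
  "13264368371" → prefix "132" already present; 8 new (6, 4, 3, 6, 8, 3, 7, 1)
  "132673257" → prefix "1326" already present; 5 new (7, 3, 2, 5, 7)
  "13264392" → prefix "132643" already present; 2 new (9, 2)
  "13264368461" → prefix "13264368" already present; 3 new (4, 6, 1)
  "135076954245" → prefix "13" already present; 10 new (5, 0, 7, 6, 9, 5, 4, 2, 4, 5)
  "1493468" → prefix "1" already present; 6 new (4, 9, 3, 4, 6, 8)
  "1350733" → prefix "13507" already present; 2 new (3, 3)
  "13264368110" → prefix "13264368" already present; 3 new (1, 1, 0)
  "13507695424" → prefix "13507695424" already present; 0 new (none)
  "13264369357" → prefix "1326436" already present; 4 new (9, 3, 5, 7)
  "13266" → prefix "1326" already present; 1 new (6)
  "132643683717" → prefix "13264368371" already present; 1 new (7)
  "1326436837" → prefix "1326436837" already present; 0 new (none)
  "13264368375" → prefix "1326436837" already present; 1 new (5)
Total nodes = 4 + 11 + 8 + 5 + 2 + 3 + 10 + 6 + 2 + 3 + 0 + 4 + 1 + 1 + 0 + 1 = 61

61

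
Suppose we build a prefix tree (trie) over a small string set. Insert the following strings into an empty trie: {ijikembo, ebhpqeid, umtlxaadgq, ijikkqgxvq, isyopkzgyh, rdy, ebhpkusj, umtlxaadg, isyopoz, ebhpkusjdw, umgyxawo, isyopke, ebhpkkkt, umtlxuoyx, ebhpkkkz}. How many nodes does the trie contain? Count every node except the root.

For each word, the new-node count is its length minus the longest prefix already in the trie:
  "ijikembo" → 8 new (i, j, i, k, e, m, b, o)
  "ebhpqeid" → 8 new (e, b, h, p, q, e, i, d)
  "umtlxaadgq" → 10 new (u, m, t, l, x, a, a, d, g, q)
  "ijikkqgxvq" → prefix "ijik" already present; 6 new (k, q, g, x, v, q)
  "isyopkzgyh" → prefix "i" already present; 9 new (s, y, o, p, k, z, g, y, h)
  "rdy" → 3 new (r, d, y)
  "ebhpkusj" → prefix "ebhp" already present; 4 new (k, u, s, j)
  "umtlxaadg" → prefix "umtlxaadg" already present; 0 new (none)
  "isyopoz" → prefix "isyop" already present; 2 new (o, z)
  "ebhpkusjdw" → prefix "ebhpkusj" already present; 2 new (d, w)
  "umgyxawo" → prefix "um" already present; 6 new (g, y, x, a, w, o)
  "isyopke" → prefix "isyopk" already present; 1 new (e)
  "ebhpkkkt" → prefix "ebhpk" already present; 3 new (k, k, t)
  "umtlxuoyx" → prefix "umtlx" already present; 4 new (u, o, y, x)
  "ebhpkkkz" → prefix "ebhpkkk" already present; 1 new (z)
Total nodes = 8 + 8 + 10 + 6 + 9 + 3 + 4 + 0 + 2 + 2 + 6 + 1 + 3 + 4 + 1 = 67

67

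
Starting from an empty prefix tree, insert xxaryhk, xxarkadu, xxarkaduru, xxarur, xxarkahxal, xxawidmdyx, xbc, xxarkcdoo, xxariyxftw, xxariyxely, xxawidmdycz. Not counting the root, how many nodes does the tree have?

43

Count nodes per top-level branch (shared prefixes stored once):
  'x'-branch (xbc, xxariyxely, xxariyxftw, xxarkadu, xxarkaduru, xxarkahxal, xxarkcdoo, xxarur, xxaryhk, xxawidmdycz, xxawidmdyx): 43 nodes
Sum: 43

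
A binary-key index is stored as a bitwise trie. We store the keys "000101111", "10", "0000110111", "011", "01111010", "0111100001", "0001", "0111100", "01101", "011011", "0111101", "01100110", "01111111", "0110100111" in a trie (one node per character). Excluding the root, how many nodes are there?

For each word, the new-node count is its length minus the longest prefix already in the trie:
  "000101111" → 9 new (0, 0, 0, 1, 0, 1, 1, 1, 1)
  "10" → 2 new (1, 0)
  "0000110111" → prefix "000" already present; 7 new (0, 1, 1, 0, 1, 1, 1)
  "011" → prefix "0" already present; 2 new (1, 1)
  "01111010" → prefix "011" already present; 5 new (1, 1, 0, 1, 0)
  "0111100001" → prefix "011110" already present; 4 new (0, 0, 0, 1)
  "0001" → prefix "0001" already present; 0 new (none)
  "0111100" → prefix "0111100" already present; 0 new (none)
  "01101" → prefix "011" already present; 2 new (0, 1)
  "011011" → prefix "01101" already present; 1 new (1)
  "0111101" → prefix "0111101" already present; 0 new (none)
  "01100110" → prefix "0110" already present; 4 new (0, 1, 1, 0)
  "01111111" → prefix "01111" already present; 3 new (1, 1, 1)
  "0110100111" → prefix "01101" already present; 5 new (0, 0, 1, 1, 1)
Total nodes = 9 + 2 + 7 + 2 + 5 + 4 + 0 + 0 + 2 + 1 + 0 + 4 + 3 + 5 = 44

44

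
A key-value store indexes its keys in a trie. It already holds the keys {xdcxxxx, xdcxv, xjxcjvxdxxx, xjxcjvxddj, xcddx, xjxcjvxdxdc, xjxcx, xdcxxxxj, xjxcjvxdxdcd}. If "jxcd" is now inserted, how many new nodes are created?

4

"jxcd" shares no prefix with any stored word, so all 4 characters open new nodes.
4 − 0 = 4 new nodes.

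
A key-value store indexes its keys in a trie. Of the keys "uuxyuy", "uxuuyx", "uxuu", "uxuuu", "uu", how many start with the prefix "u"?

5

Traverse to the node for "u", then collect every word in that subtree.
Matches: "uu", "uuxyuy", "uxuu", "uxuuu", "uxuuyx"
Count: 5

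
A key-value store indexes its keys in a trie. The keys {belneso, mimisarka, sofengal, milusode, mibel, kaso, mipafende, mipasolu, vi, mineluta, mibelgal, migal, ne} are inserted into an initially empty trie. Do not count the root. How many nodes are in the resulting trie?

64

Count nodes per top-level branch (shared prefixes stored once):
  'b'-branch (belneso): 7 nodes
  'k'-branch (kaso): 4 nodes
  'm'-branch (mibel, mibelgal, migal, milusode, mimisarka, mineluta, mipafende, mipasolu): 41 nodes
  'n'-branch (ne): 2 nodes
  's'-branch (sofengal): 8 nodes
  'v'-branch (vi): 2 nodes
Sum: 64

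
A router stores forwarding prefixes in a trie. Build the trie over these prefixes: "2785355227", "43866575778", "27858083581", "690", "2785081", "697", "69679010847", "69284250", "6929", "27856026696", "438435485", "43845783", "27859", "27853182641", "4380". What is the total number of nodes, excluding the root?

Insert word by word; a character creates a node only if that edge doesn't already exist:
  "2785355227" → 10 new (2, 7, 8, 5, 3, 5, 5, 2, 2, 7)
  "43866575778" → 11 new (4, 3, 8, 6, 6, 5, 7, 5, 7, 7, 8)
  "27858083581" → prefix "2785" already present; 7 new (8, 0, 8, 3, 5, 8, 1)
  "690" → 3 new (6, 9, 0)
  "2785081" → prefix "2785" already present; 3 new (0, 8, 1)
  "697" → prefix "69" already present; 1 new (7)
  "69679010847" → prefix "69" already present; 9 new (6, 7, 9, 0, 1, 0, 8, 4, 7)
  "69284250" → prefix "69" already present; 6 new (2, 8, 4, 2, 5, 0)
  "6929" → prefix "692" already present; 1 new (9)
  "27856026696" → prefix "2785" already present; 7 new (6, 0, 2, 6, 6, 9, 6)
  "438435485" → prefix "438" already present; 6 new (4, 3, 5, 4, 8, 5)
  "43845783" → prefix "4384" already present; 4 new (5, 7, 8, 3)
  "27859" → prefix "2785" already present; 1 new (9)
  "27853182641" → prefix "27853" already present; 6 new (1, 8, 2, 6, 4, 1)
  "4380" → prefix "438" already present; 1 new (0)
Total nodes = 10 + 11 + 7 + 3 + 3 + 1 + 9 + 6 + 1 + 7 + 6 + 4 + 1 + 6 + 1 = 76

76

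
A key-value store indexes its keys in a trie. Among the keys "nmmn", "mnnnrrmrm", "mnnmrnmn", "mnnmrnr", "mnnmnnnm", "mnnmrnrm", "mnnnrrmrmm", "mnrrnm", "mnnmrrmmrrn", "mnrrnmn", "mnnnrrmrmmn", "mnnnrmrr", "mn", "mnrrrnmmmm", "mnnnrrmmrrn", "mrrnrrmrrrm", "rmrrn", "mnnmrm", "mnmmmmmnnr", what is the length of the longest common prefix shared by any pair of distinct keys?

10

The deepest shared node is where two words last agree before diverging.
e.g. "mnnnrrmrmm" and "mnnnrrmrmmn" share the prefix "mnnnrrmrmm" of length 10; no pair shares a longer one.
Longest shared-prefix length: 10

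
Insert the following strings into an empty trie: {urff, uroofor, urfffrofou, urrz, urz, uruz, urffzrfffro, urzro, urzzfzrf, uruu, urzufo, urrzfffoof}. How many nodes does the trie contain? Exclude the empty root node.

44

Count nodes per top-level branch (shared prefixes stored once):
  'u'-branch (urff, urfffrofou, urffzrfffro, uroofor, urrz, urrzfffoof, uruu, uruz, urz, urzro, urzufo, urzzfzrf): 44 nodes
Sum: 44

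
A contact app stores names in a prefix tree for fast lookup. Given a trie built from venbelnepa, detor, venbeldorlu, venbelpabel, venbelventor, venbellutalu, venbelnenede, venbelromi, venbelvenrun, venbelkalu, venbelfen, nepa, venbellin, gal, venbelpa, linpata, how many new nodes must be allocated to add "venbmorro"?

5

Walking "venbmorro" from the root, the first 4 characters ("venb") follow existing edges; "m" is the first miss.
New nodes needed: |"venbmorro"| − 4 = 9 − 4 = 5.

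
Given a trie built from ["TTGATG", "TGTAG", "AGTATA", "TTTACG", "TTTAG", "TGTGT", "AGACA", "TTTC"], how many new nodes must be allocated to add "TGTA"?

Every character of "TGTA" already lies on an existing path (it is a prefix of some stored word).
No new nodes are needed: 0.

0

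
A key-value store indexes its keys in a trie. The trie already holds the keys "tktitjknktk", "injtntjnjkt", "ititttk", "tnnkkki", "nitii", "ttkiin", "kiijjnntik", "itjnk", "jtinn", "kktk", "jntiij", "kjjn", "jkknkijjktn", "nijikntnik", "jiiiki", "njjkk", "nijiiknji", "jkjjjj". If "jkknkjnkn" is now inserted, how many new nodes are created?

Walking "jkknkjnkn" from the root, the first 5 characters ("jkknk") follow existing edges; "j" is the first miss.
New nodes needed: |"jkknkjnkn"| − 5 = 9 − 5 = 4.

4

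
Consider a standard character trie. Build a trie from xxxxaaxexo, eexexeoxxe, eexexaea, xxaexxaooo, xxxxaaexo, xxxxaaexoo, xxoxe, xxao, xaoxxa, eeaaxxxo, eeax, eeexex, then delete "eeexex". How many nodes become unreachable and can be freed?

A node on "eeexex"'s path can go only if nothing else ends at it or branches off below it.
The suffix "exex" (4 nodes) is used only by "eeexex"; the node for "ee" still has the child "x", so pruning stops there.
Nodes removed: 4

4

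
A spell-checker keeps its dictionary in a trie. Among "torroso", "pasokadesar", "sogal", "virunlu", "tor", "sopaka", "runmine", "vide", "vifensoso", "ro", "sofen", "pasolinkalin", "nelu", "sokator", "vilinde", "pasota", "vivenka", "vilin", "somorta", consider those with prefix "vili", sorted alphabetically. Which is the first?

vilin

Filter for "vili…" and sort: "vilin", "vilinde"
Position 1: vilin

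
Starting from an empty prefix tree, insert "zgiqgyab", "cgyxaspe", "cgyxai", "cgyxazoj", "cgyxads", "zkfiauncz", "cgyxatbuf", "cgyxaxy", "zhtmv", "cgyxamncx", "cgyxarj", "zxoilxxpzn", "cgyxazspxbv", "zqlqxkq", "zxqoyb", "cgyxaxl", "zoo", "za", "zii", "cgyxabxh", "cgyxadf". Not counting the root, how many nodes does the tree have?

For each word, the new-node count is its length minus the longest prefix already in the trie:
  "zgiqgyab" → 8 new (z, g, i, q, g, y, a, b)
  "cgyxaspe" → 8 new (c, g, y, x, a, s, p, e)
  "cgyxai" → prefix "cgyxa" already present; 1 new (i)
  "cgyxazoj" → prefix "cgyxa" already present; 3 new (z, o, j)
  "cgyxads" → prefix "cgyxa" already present; 2 new (d, s)
  "zkfiauncz" → prefix "z" already present; 8 new (k, f, i, a, u, n, c, z)
  "cgyxatbuf" → prefix "cgyxa" already present; 4 new (t, b, u, f)
  "cgyxaxy" → prefix "cgyxa" already present; 2 new (x, y)
  "zhtmv" → prefix "z" already present; 4 new (h, t, m, v)
  "cgyxamncx" → prefix "cgyxa" already present; 4 new (m, n, c, x)
  "cgyxarj" → prefix "cgyxa" already present; 2 new (r, j)
  "zxoilxxpzn" → prefix "z" already present; 9 new (x, o, i, l, x, x, p, z, n)
  "cgyxazspxbv" → prefix "cgyxaz" already present; 5 new (s, p, x, b, v)
  "zqlqxkq" → prefix "z" already present; 6 new (q, l, q, x, k, q)
  "zxqoyb" → prefix "zx" already present; 4 new (q, o, y, b)
  "cgyxaxl" → prefix "cgyxax" already present; 1 new (l)
  "zoo" → prefix "z" already present; 2 new (o, o)
  "za" → prefix "z" already present; 1 new (a)
  "zii" → prefix "z" already present; 2 new (i, i)
  "cgyxabxh" → prefix "cgyxa" already present; 3 new (b, x, h)
  "cgyxadf" → prefix "cgyxad" already present; 1 new (f)
Total nodes = 8 + 8 + 1 + 3 + 2 + 8 + 4 + 2 + 4 + 4 + 2 + 9 + 5 + 6 + 4 + 1 + 2 + 1 + 2 + 3 + 1 = 80

80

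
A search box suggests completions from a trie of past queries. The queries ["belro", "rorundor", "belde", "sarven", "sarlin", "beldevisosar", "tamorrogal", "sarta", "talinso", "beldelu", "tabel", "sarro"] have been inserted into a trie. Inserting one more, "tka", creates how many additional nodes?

2

Walking "tka" from the root, the first 1 characters ("t") follow existing edges; "k" is the first miss.
New nodes needed: |"tka"| − 1 = 3 − 1 = 2.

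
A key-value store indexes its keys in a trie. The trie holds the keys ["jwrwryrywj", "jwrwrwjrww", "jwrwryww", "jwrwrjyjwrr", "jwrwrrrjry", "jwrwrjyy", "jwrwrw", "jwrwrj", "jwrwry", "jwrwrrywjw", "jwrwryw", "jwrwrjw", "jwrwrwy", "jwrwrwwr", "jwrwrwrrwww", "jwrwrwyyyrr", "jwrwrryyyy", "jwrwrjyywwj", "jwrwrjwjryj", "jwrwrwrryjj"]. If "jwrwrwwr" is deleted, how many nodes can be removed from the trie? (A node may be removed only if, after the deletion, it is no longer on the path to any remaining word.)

2

Walk "jwrwrwwr" from the leaf back toward the root, removing each node that no remaining word uses.
The suffix "wr" (2 nodes) is used only by "jwrwrwwr"; the node for "jwrwrw" still has the child "j", so pruning stops there.
Nodes removed: 2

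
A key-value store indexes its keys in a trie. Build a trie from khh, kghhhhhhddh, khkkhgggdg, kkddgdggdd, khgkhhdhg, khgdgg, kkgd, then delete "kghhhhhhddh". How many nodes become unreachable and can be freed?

10

A node on "kghhhhhhddh"'s path can go only if nothing else ends at it or branches off below it.
The suffix "ghhhhhhddh" (10 nodes) is used only by "kghhhhhhddh"; the node for "k" still has the child "h", so pruning stops there.
Nodes removed: 10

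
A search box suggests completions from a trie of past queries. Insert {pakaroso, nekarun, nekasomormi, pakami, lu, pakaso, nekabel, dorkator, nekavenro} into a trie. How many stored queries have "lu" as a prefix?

Filter for entries beginning with "lu":
Matches: "lu"
Count: 1

1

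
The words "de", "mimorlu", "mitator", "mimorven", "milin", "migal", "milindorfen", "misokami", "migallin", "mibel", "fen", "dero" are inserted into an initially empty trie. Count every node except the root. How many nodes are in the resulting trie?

46

Insert word by word; a character creates a node only if that edge doesn't already exist:
  "de" → 2 new (d, e)
  "mimorlu" → 7 new (m, i, m, o, r, l, u)
  "mitator" → prefix "mi" already present; 5 new (t, a, t, o, r)
  "mimorven" → prefix "mimor" already present; 3 new (v, e, n)
  "milin" → prefix "mi" already present; 3 new (l, i, n)
  "migal" → prefix "mi" already present; 3 new (g, a, l)
  "milindorfen" → prefix "milin" already present; 6 new (d, o, r, f, e, n)
  "misokami" → prefix "mi" already present; 6 new (s, o, k, a, m, i)
  "migallin" → prefix "migal" already present; 3 new (l, i, n)
  "mibel" → prefix "mi" already present; 3 new (b, e, l)
  "fen" → 3 new (f, e, n)
  "dero" → prefix "de" already present; 2 new (r, o)
Total nodes = 2 + 7 + 5 + 3 + 3 + 3 + 6 + 6 + 3 + 3 + 3 + 2 = 46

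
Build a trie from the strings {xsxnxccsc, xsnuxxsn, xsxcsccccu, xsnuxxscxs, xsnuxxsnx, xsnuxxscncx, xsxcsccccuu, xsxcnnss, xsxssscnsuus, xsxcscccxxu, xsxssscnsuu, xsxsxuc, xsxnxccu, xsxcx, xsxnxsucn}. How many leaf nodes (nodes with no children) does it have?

12

A leaf is a node with no children — equivalently, the end of a word that is not a proper prefix of any other stored word.
Those words: "xsnuxxscncx", "xsnuxxscxs", "xsnuxxsnx", "xsxcnnss", "xsxcsccccuu", "xsxcscccxxu", "xsxcx", "xsxnxccsc", "xsxnxccu", "xsxnxsucn", "xsxssscnsuus", "xsxsxuc"
Leaf count: 12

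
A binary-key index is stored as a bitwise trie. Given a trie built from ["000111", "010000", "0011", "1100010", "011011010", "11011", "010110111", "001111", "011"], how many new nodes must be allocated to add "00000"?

Walking "00000" from the root, the first 3 characters ("000") follow existing edges; "0" is the first miss.
So 5 − 3 = 2 new nodes.

2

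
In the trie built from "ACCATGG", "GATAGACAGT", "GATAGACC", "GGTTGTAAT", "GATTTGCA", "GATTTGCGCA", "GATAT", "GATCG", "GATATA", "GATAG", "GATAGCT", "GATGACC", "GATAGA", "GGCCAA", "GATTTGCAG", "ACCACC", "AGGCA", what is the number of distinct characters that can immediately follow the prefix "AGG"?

Follow the path "AGG" to its node, then look at its outgoing edges.
Distinct next characters after "AGG": C.
That node has 1 child edge.

1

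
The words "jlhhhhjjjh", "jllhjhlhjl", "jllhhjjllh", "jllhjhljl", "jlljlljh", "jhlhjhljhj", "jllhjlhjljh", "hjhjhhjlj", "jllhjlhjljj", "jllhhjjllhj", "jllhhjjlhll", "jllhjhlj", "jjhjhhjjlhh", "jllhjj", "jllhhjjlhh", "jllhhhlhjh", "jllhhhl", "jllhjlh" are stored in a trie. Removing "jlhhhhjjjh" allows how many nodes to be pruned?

8

A node on "jlhhhhjjjh"'s path can go only if nothing else ends at it or branches off below it.
The suffix "hhhhjjjh" (8 nodes) is used only by "jlhhhhjjjh"; the node for "jl" still has the child "l", so pruning stops there.
Nodes removed: 8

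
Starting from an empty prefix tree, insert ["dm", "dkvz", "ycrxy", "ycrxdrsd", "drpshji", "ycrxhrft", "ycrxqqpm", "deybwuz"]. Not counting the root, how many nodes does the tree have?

34

Trie structure (* marks end of a word):
(root)
├─ d
│  ├─ e
│  │  └─ y
│  │     └─ b
│  │        └─ w
│  │           └─ u
│  │              └─ z *
│  ├─ k
│  │  └─ v
│  │     └─ z *
│  ├─ m *
│  └─ r
│     └─ p
│        └─ s
│           └─ h
│              └─ j
│                 └─ i *
└─ y
   └─ c
      └─ r
         └─ x
            ├─ d
            │  └─ r
            │     └─ s
            │        └─ d *
            ├─ h
            │  └─ r
            │     └─ f
            │        └─ t *
            ├─ q
            │  └─ q
            │     └─ p
            │        └─ m *
            └─ y *
Counting every labelled node above: 34.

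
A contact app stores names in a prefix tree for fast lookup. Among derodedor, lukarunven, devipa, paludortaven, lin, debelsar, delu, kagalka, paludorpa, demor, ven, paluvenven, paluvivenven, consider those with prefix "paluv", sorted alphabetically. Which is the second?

Words with prefix "paluv", in lexicographic order: "paluvenven", "paluvivenven"
The 2nd is paluvivenven.

paluvivenven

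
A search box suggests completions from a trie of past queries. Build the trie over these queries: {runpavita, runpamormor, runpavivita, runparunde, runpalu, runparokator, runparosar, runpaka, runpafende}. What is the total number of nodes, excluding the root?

Insert word by word; a character creates a node only if that edge doesn't already exist:
  "runpavita" → 9 new (r, u, n, p, a, v, i, t, a)
  "runpamormor" → prefix "runpa" already present; 6 new (m, o, r, m, o, r)
  "runpavivita" → prefix "runpavi" already present; 4 new (v, i, t, a)
  "runparunde" → prefix "runpa" already present; 5 new (r, u, n, d, e)
  "runpalu" → prefix "runpa" already present; 2 new (l, u)
  "runparokator" → prefix "runpar" already present; 6 new (o, k, a, t, o, r)
  "runparosar" → prefix "runparo" already present; 3 new (s, a, r)
  "runpaka" → prefix "runpa" already present; 2 new (k, a)
  "runpafende" → prefix "runpa" already present; 5 new (f, e, n, d, e)
Total nodes = 9 + 6 + 4 + 5 + 2 + 6 + 3 + 2 + 5 = 42

42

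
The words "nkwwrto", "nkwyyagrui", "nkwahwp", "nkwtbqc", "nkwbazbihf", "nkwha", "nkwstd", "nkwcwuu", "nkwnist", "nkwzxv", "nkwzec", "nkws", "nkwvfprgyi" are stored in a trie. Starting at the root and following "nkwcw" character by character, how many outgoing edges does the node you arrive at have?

1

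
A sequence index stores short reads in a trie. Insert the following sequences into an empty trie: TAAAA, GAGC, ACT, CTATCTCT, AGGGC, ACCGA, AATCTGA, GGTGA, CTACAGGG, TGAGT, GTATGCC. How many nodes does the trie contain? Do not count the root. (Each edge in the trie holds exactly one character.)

Count nodes per top-level branch (shared prefixes stored once):
  'A'-branch (AATCTGA, ACCGA, ACT, AGGGC): 16 nodes
  'C'-branch (CTACAGGG, CTATCTCT): 13 nodes
  'G'-branch (GAGC, GGTGA, GTATGCC): 14 nodes
  'T'-branch (TAAAA, TGAGT): 9 nodes
Sum: 52

52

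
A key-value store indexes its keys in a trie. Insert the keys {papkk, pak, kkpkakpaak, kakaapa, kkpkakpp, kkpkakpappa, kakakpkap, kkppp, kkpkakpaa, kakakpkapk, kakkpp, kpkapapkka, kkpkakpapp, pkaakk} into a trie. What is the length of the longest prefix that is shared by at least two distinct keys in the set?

Look for the deepest trie node that still has at least two words in its subtree.
"kkpkakpapp" and "kkpkakpappa" agree on "kkpkakpapp" (10 characters) before diverging; nothing deeper is shared.
Longest shared-prefix length: 10

10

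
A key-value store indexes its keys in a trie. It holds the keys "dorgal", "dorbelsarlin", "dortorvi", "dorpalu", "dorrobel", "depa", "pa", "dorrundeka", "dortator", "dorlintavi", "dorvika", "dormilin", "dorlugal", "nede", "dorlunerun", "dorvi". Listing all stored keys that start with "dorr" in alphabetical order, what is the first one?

dorrobel

Words with prefix "dorr", in lexicographic order: "dorrobel", "dorrundeka"
The 1st is dorrobel.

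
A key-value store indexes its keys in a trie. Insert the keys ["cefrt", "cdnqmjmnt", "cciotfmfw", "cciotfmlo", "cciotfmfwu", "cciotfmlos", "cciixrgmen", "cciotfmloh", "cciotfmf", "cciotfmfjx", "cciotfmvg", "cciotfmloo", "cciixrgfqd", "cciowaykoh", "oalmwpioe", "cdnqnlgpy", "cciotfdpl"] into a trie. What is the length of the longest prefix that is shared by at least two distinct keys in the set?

Equivalently: take the maximum, over all pairs, of their longest common prefix length.
e.g. "cciotfmfw" and "cciotfmfwu" share the prefix "cciotfmfw" of length 9; no pair shares a longer one.
Longest shared-prefix length: 9

9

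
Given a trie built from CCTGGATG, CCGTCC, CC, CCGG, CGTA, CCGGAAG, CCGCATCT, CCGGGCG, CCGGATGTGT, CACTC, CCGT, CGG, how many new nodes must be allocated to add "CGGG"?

1

Walking "CGGG" from the root, the first 3 characters ("CGG") follow existing edges; "G" is the first miss.
So 4 − 3 = 1 new nodes.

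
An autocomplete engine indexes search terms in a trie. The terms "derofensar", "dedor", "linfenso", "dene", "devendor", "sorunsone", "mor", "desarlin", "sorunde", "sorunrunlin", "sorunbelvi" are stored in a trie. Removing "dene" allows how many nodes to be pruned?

2

After clearing the end-marker at "dene", prune upward until reaching a node still needed by another word.
The suffix "ne" (2 nodes) is used only by "dene"; the node for "de" still has the child "r", so pruning stops there.
Nodes removed: 2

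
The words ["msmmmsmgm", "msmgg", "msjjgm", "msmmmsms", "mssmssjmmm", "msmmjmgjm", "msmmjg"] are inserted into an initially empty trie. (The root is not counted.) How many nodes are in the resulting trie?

30

Trie structure (* marks end of a word):
(root)
└─ m
   └─ s
      ├─ j
      │  └─ j
      │     └─ g
      │        └─ m *
      ├─ m
      │  ├─ g
      │  │  └─ g *
      │  └─ m
      │     ├─ j
      │     │  ├─ g *
      │     │  └─ m
      │     │     └─ g
      │     │        └─ j
      │     │           └─ m *
      │     └─ m
      │        └─ s
      │           └─ m
      │              ├─ g
      │              │  └─ m *
      │              └─ s *
      └─ s
         └─ m
            └─ s
               └─ s
                  └─ j
                     └─ m
                        └─ m
                           └─ m *
Counting every labelled node above: 30.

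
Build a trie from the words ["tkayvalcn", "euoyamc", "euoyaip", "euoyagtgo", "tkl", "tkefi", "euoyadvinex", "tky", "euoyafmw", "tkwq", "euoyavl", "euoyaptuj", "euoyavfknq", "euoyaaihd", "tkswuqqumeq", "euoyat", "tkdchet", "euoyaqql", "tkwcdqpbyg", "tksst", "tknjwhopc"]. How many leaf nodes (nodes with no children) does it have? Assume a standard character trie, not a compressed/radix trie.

21

Leaves are exactly the stored words that no other stored word extends.
Those words: "euoyaaihd", "euoyadvinex", "euoyafmw", "euoyagtgo", "euoyaip", "euoyamc", "euoyaptuj", "euoyaqql", "euoyat", "euoyavfknq", "euoyavl", "tkayvalcn", "tkdchet", "tkefi", "tkl", "tknjwhopc", "tksst", "tkswuqqumeq", "tkwcdqpbyg", "tkwq", "tky"
Leaf count: 21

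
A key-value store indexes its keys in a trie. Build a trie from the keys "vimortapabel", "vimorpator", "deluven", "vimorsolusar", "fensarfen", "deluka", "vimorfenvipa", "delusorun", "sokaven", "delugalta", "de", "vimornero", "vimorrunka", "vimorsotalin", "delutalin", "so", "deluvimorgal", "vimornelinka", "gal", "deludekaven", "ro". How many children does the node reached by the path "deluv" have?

Walk "deluv" from the root, arriving at one node.
Distinct next characters after "deluv": e, i.
That node has 2 child edges.

2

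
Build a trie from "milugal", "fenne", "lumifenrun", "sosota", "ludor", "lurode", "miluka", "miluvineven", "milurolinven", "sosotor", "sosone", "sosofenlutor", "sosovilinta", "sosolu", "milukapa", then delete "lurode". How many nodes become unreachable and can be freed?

A node on "lurode"'s path can go only if nothing else ends at it or branches off below it.
The suffix "rode" (4 nodes) is used only by "lurode"; the node for "lu" still has the child "m", so pruning stops there.
Nodes removed: 4

4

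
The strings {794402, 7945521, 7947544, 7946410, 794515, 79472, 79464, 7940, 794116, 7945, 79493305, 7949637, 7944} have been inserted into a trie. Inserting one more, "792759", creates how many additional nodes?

Walking "792759" from the root, the first 2 characters ("79") follow existing edges; "2" is the first miss.
So 6 − 2 = 4 new nodes.

4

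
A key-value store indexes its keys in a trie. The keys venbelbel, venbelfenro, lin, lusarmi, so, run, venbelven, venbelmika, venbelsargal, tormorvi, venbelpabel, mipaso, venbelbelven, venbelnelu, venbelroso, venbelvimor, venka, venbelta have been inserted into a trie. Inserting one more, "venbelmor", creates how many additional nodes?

The longest prefix of "venbelmor" already in the trie is "venbelm" (length 7).
Each of the 2 remaining characters creates one node.

2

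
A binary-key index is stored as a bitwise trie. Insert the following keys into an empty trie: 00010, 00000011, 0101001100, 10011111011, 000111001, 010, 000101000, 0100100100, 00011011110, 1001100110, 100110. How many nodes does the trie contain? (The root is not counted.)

For each word, the new-node count is its length minus the longest prefix already in the trie:
  "00010" → 5 new (0, 0, 0, 1, 0)
  "00000011" → prefix "000" already present; 5 new (0, 0, 0, 1, 1)
  "0101001100" → prefix "0" already present; 9 new (1, 0, 1, 0, 0, 1, 1, 0, 0)
  "10011111011" → 11 new (1, 0, 0, 1, 1, 1, 1, 1, 0, 1, 1)
  "000111001" → prefix "0001" already present; 5 new (1, 1, 0, 0, 1)
  "010" → prefix "010" already present; 0 new (none)
  "000101000" → prefix "00010" already present; 4 new (1, 0, 0, 0)
  "0100100100" → prefix "010" already present; 7 new (0, 1, 0, 0, 1, 0, 0)
  "00011011110" → prefix "00011" already present; 6 new (0, 1, 1, 1, 1, 0)
  "1001100110" → prefix "10011" already present; 5 new (0, 0, 1, 1, 0)
  "100110" → prefix "100110" already present; 0 new (none)
Total nodes = 5 + 5 + 9 + 11 + 5 + 0 + 4 + 7 + 6 + 5 + 0 = 57

57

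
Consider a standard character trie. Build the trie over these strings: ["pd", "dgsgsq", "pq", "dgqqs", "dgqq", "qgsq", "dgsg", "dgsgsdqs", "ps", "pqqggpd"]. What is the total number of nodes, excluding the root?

25

Trie structure (* marks end of a word):
(root)
├─ d
│  └─ g
│     ├─ q
│     │  └─ q *
│     │     └─ s *
│     └─ s
│        └─ g *
│           └─ s
│              ├─ d
│              │  └─ q
│              │     └─ s *
│              └─ q *
├─ p
│  ├─ d *
│  ├─ q *
│  │  └─ q
│  │     └─ g
│  │        └─ g
│  │           └─ p
│  │              └─ d *
│  └─ s *
└─ q
   └─ g
      └─ s
         └─ q *
Counting every labelled node above: 25.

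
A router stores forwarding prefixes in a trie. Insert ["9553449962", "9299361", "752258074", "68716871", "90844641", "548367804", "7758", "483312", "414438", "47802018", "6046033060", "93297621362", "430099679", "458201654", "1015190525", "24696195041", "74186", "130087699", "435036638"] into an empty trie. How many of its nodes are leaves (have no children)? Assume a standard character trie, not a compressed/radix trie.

Leaves are exactly the stored words that no other stored word extends.
Those words: "1015190525", "130087699", "24696195041", "414438", "430099679", "435036638", "458201654", "47802018", "483312", "548367804", "6046033060", "68716871", "74186", "752258074", "7758", "90844641", "9299361", "93297621362", "9553449962"
Leaf count: 19

19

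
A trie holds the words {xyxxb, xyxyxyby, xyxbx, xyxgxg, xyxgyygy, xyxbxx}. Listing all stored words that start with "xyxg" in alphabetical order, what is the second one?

DFS of the "xyxg" subtree visits, in order: "xyxgxg", "xyxgyygy"
The 2nd is xyxgyygy.

xyxgyygy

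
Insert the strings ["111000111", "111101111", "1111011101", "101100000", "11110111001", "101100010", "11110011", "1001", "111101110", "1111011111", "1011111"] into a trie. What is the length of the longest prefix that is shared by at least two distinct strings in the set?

9

The deepest shared node is where two words last agree before diverging.
e.g. "111101110" and "11110111001" share the prefix "111101110" of length 9; no pair shares a longer one.
Longest shared-prefix length: 9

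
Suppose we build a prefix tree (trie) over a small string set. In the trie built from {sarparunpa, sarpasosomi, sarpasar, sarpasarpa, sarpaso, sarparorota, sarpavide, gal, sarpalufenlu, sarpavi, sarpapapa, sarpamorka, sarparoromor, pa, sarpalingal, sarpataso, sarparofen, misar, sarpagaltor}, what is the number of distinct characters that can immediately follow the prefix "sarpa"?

8

Walk "sarpa" from the root, arriving at one node.
Distinct next characters after "sarpa": g, l, m, p, r, s, t, v.
That node has 8 child edges.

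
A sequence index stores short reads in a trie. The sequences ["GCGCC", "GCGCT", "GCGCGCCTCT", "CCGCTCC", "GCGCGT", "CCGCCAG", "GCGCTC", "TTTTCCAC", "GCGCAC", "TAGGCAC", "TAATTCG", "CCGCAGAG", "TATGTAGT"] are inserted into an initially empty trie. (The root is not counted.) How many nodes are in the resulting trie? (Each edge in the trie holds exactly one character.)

Insert word by word; a character creates a node only if that edge doesn't already exist:
  "GCGCC" → 5 new (G, C, G, C, C)
  "GCGCT" → prefix "GCGC" already present; 1 new (T)
  "GCGCGCCTCT" → prefix "GCGC" already present; 6 new (G, C, C, T, C, T)
  "CCGCTCC" → 7 new (C, C, G, C, T, C, C)
  "GCGCGT" → prefix "GCGCG" already present; 1 new (T)
  "CCGCCAG" → prefix "CCGC" already present; 3 new (C, A, G)
  "GCGCTC" → prefix "GCGCT" already present; 1 new (C)
  "TTTTCCAC" → 8 new (T, T, T, T, C, C, A, C)
  "GCGCAC" → prefix "GCGC" already present; 2 new (A, C)
  "TAGGCAC" → prefix "T" already present; 6 new (A, G, G, C, A, C)
  "TAATTCG" → prefix "TA" already present; 5 new (A, T, T, C, G)
  "CCGCAGAG" → prefix "CCGC" already present; 4 new (A, G, A, G)
  "TATGTAGT" → prefix "TA" already present; 6 new (T, G, T, A, G, T)
Total nodes = 5 + 1 + 6 + 7 + 1 + 3 + 1 + 8 + 2 + 6 + 5 + 4 + 6 = 55

55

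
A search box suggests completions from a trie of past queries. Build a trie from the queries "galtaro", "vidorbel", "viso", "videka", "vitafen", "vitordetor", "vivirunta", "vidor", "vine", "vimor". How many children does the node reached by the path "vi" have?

The children of the "vi" node are the distinct next characters among strings starting with "vi".
Characters that immediately follow "vi" among the stored strings: {d, m, n, s, t, v}.
That node has 6 child edges.

6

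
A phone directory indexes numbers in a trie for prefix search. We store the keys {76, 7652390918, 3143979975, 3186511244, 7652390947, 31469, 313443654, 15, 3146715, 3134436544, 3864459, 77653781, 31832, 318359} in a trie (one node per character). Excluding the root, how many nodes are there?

Trace insertions, counting only characters that open a new branch:
  "76" → 2 new (7, 6)
  "7652390918" → prefix "76" already present; 8 new (5, 2, 3, 9, 0, 9, 1, 8)
  "3143979975" → 10 new (3, 1, 4, 3, 9, 7, 9, 9, 7, 5)
  "3186511244" → prefix "31" already present; 8 new (8, 6, 5, 1, 1, 2, 4, 4)
  "7652390947" → prefix "76523909" already present; 2 new (4, 7)
  "31469" → prefix "314" already present; 2 new (6, 9)
  "313443654" → prefix "31" already present; 7 new (3, 4, 4, 3, 6, 5, 4)
  "15" → 2 new (1, 5)
  "3146715" → prefix "3146" already present; 3 new (7, 1, 5)
  "3134436544" → prefix "313443654" already present; 1 new (4)
  "3864459" → prefix "3" already present; 6 new (8, 6, 4, 4, 5, 9)
  "77653781" → prefix "7" already present; 7 new (7, 6, 5, 3, 7, 8, 1)
  "31832" → prefix "318" already present; 2 new (3, 2)
  "318359" → prefix "3183" already present; 2 new (5, 9)
Total nodes = 2 + 8 + 10 + 8 + 2 + 2 + 7 + 2 + 3 + 1 + 6 + 7 + 2 + 2 = 62

62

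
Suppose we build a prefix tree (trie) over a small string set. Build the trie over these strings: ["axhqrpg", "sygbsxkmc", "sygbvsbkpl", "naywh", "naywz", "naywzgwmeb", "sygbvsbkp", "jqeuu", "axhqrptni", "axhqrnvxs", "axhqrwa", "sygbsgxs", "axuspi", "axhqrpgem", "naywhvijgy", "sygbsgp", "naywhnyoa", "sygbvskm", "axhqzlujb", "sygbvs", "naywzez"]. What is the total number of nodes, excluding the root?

75

Trace insertions, counting only characters that open a new branch:
  "axhqrpg" → 7 new (a, x, h, q, r, p, g)
  "sygbsxkmc" → 9 new (s, y, g, b, s, x, k, m, c)
  "sygbvsbkpl" → prefix "sygb" already present; 6 new (v, s, b, k, p, l)
  "naywh" → 5 new (n, a, y, w, h)
  "naywz" → prefix "nayw" already present; 1 new (z)
  "naywzgwmeb" → prefix "naywz" already present; 5 new (g, w, m, e, b)
  "sygbvsbkp" → prefix "sygbvsbkp" already present; 0 new (none)
  "jqeuu" → 5 new (j, q, e, u, u)
  "axhqrptni" → prefix "axhqrp" already present; 3 new (t, n, i)
  "axhqrnvxs" → prefix "axhqr" already present; 4 new (n, v, x, s)
  "axhqrwa" → prefix "axhqr" already present; 2 new (w, a)
  "sygbsgxs" → prefix "sygbs" already present; 3 new (g, x, s)
  "axuspi" → prefix "ax" already present; 4 new (u, s, p, i)
  "axhqrpgem" → prefix "axhqrpg" already present; 2 new (e, m)
  "naywhvijgy" → prefix "naywh" already present; 5 new (v, i, j, g, y)
  "sygbsgp" → prefix "sygbsg" already present; 1 new (p)
  "naywhnyoa" → prefix "naywh" already present; 4 new (n, y, o, a)
  "sygbvskm" → prefix "sygbvs" already present; 2 new (k, m)
  "axhqzlujb" → prefix "axhq" already present; 5 new (z, l, u, j, b)
  "sygbvs" → prefix "sygbvs" already present; 0 new (none)
  "naywzez" → prefix "naywz" already present; 2 new (e, z)
Total nodes = 7 + 9 + 6 + 5 + 1 + 5 + 0 + 5 + 3 + 4 + 2 + 3 + 4 + 2 + 5 + 1 + 4 + 2 + 5 + 0 + 2 = 75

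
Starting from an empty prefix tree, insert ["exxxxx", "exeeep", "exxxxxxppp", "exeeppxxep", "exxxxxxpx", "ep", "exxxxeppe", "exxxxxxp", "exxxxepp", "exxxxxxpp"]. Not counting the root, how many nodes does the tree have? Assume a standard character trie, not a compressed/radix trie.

Trie structure (* marks end of a word):
(root)
└─ e
   ├─ p *
   └─ x
      ├─ e
      │  └─ e
      │     ├─ e
      │     │  └─ p *
      │     └─ p
      │        └─ p
      │           └─ x
      │              └─ x
      │                 └─ e
      │                    └─ p *
      └─ x
         └─ x
            └─ x
               ├─ e
               │  └─ p
               │     └─ p *
               │        └─ e *
               └─ x *
                  └─ x
                     └─ p *
                        ├─ p *
                        │  └─ p *
                        └─ x *
Counting every labelled node above: 26.

26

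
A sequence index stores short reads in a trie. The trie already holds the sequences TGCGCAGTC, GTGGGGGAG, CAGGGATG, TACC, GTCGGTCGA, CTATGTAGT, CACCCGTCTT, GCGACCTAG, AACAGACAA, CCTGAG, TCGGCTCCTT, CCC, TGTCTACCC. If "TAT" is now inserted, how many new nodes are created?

Walking "TAT" from the root, the first 2 characters ("TA") follow existing edges; "T" is the first miss.
New nodes needed: |"TAT"| − 2 = 3 − 2 = 1.

1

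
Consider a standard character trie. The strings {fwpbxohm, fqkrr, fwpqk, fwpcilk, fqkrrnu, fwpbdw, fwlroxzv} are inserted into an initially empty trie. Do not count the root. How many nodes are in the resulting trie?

28

Count nodes per top-level branch (shared prefixes stored once):
  'f'-branch (fqkrr, fqkrrnu, fwlroxzv, fwpbdw, fwpbxohm, fwpcilk, fwpqk): 28 nodes
Sum: 28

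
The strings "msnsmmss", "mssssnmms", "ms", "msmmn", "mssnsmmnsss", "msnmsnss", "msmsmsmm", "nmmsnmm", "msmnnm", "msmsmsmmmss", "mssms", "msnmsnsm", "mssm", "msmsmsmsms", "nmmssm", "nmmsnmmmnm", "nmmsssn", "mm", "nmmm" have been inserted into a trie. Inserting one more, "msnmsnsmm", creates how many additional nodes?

1

The longest prefix of "msnmsnsmm" already in the trie is "msnmsnsm" (length 8).
So 9 − 8 = 1 new nodes.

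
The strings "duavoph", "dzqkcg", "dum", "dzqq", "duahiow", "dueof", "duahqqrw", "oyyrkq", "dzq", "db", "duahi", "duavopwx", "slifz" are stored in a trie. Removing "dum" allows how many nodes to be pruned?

1

A node on "dum"'s path can go only if nothing else ends at it or branches off below it.
The suffix "m" (1 node) is used only by "dum"; the node for "du" still has the child "a", so pruning stops there.
Nodes removed: 1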